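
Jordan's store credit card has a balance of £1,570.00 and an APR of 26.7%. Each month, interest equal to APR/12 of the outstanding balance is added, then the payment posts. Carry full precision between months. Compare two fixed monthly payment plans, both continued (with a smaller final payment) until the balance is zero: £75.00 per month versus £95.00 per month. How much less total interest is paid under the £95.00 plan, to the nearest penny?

£157.76

Monthly rate r = 26.7%/12 = 2.225% = 0.02225.
At £75.00/mo: n = ⌈−ln(1 − rB₀/P)/ln(1+r)⌉ = 29 payments (last £36.85); total interest = total paid − £1,570.00 = £566.85.
At £95.00/mo: 21 payments (last £79.09); total interest £409.09.
Interest saved = £566.85 − £409.09 = £157.76.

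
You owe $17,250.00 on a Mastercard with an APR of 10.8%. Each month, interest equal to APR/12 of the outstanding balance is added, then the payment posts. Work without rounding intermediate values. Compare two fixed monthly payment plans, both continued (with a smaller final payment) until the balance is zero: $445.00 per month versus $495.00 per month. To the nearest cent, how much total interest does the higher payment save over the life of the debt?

Monthly rate r = 10.8%/12 = 0.9% = 0.009.
At $445.00/mo: n = ⌈−ln(1 − rB₀/P)/ln(1+r)⌉ = 48 payments (last $394.95); total interest = total paid − $17,250.00 = $4,059.95.
At $495.00/mo: 43 payments (last $2.14); total interest $3,542.14.
Interest saved = $4,059.95 − $3,542.14 = $517.81.

$517.81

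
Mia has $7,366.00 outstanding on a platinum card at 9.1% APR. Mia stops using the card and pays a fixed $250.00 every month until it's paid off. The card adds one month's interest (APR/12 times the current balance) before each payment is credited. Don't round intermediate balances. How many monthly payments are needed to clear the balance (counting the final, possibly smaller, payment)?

34 months

Monthly rate r = 9.1%/12 = 0.758333% = 0.00758333.
Recurrence: B ← B·(1+r) − $250.00.
Month 1: interest $55.86; balance after payment $7,171.86.
Month 2: interest $54.39; balance after payment $6,976.25.
Closed form: n = −ln(1 − rB₀/P)/ln(1+r) = −ln(0.77656)/ln(1.00758) ≈ 33.472, so the balance reaches zero during payment 34.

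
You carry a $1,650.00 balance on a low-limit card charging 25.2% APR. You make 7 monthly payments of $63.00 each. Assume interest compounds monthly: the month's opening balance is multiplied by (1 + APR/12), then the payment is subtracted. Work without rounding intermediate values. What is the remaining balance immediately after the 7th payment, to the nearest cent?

Monthly rate r = 25.2%/12 = 2.1% = 0.021.
Each month: B ← B·(1+r) − $63.00.
Month 1: interest $34.65; balance after payment $1,621.65.
Month 2: interest $34.05; balance after payment $1,592.70.
Month 3: interest $33.45; balance after payment $1,563.15.
Month 4: interest $32.83; balance after payment $1,532.98.
Month 5: interest $32.19; balance after payment $1,502.17.
Month 6: interest $31.55; balance after payment $1,470.72.
Month 7: interest $30.89; balance after payment $1,438.60.

$1,438.60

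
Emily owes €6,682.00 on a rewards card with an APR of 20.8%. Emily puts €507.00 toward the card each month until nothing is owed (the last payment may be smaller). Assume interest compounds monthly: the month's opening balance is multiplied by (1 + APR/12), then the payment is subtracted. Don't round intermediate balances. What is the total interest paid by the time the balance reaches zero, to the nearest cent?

Monthly rate r = 20.8%/12 = 1.73333% = 0.0173333.
Payoff takes n = ⌈−ln(1 − rB₀/P)/ln(1+r)⌉ = ⌈15.092⌉ = 16 payments; the last is €46.81.
Total paid = 15·€507.00 + €46.81 = €7,651.81.
Total interest = total paid − principal = €7,651.81 − €6,682.00 = €969.81.

€969.81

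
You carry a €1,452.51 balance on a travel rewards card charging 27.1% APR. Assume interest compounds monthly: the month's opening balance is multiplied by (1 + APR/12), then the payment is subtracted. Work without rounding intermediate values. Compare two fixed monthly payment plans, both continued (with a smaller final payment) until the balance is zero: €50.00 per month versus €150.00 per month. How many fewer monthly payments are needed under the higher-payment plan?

Monthly rate r = 27.1%/12 = 2.25833% = 0.0225833.
At €50.00/mo: n = ⌈−ln(1 − rB₀/P)/ln(1+r)⌉ = 48 payments (last €39.61); total interest = total paid − €1,452.51 = €937.10.
At €150.00/mo: 12 payments (last €7.61); total interest €205.10.
Payments saved = 48 − 12 = 36.

36 fewer payments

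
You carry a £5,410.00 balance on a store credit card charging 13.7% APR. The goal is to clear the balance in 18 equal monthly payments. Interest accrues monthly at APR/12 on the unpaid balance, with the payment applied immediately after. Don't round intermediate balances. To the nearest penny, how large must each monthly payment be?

Monthly rate r = 13.7%/12 = 1.14167% = 0.0114167.
Level-payment amortization: P = B₀·r / (1 − (1+r)^(−n)) = 5410.00·0.0114167 / (1 − 1.01142^(−18)).
Denominator 1 − (1+r)^(−18) = 0.184811407.
P = 61.7642 / 0.184811407 ≈ 334.20.

£334.20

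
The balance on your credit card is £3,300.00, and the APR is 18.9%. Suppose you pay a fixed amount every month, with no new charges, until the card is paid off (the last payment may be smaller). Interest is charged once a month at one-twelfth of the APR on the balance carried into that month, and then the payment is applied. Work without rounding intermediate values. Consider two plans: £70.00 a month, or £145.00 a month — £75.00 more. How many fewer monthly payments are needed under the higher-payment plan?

58 fewer payments

Monthly rate r = 18.9%/12 = 1.575% = 0.01575.
At £70.00/mo: n = ⌈−ln(1 − rB₀/P)/ln(1+r)⌉ = 87 payments (last £57.38); total interest = total paid − £3,300.00 = £2,777.38.
At £145.00/mo: 29 payments (last £58.75); total interest £818.75.
Payments saved = 87 − 29 = 58.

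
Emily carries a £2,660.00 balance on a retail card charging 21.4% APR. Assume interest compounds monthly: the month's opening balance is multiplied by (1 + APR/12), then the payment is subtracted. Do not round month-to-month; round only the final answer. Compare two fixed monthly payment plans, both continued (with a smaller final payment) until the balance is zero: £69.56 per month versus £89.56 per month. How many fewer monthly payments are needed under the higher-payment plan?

Monthly rate r = 21.4%/12 = 1.78333% = 0.0178333.
At £69.56/mo: n = ⌈−ln(1 − rB₀/P)/ln(1+r)⌉ = 65 payments (last £56.29); total interest = total paid − £2,660.00 = £1,848.13.
At £89.56/mo: 43 payments (last £60.50); total interest £1,162.02.
Payments saved = 65 − 43 = 22.

22 fewer payments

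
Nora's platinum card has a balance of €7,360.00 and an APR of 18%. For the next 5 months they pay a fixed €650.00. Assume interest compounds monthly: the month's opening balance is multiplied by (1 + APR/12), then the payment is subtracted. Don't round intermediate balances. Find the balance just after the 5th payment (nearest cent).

€4,579.84

Monthly rate r = 18%/12 = 1.5% = 0.015.
Each month: B ← B·(1+r) − €650.00.
Month 1: interest €110.40; balance after payment €6,820.40.
Month 2: interest €102.31; balance after payment €6,272.71.
Month 3: interest €94.09; balance after payment €5,716.80.
Month 4: interest €85.75; balance after payment €5,152.55.
Month 5: interest €77.29; balance after payment €4,579.84.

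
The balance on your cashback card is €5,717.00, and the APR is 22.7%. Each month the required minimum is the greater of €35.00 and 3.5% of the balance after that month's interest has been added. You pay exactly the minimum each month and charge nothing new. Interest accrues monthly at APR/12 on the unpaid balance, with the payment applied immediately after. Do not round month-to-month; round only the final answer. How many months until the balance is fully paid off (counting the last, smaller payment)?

145 months

Monthly rate r = 22.7%/12 = 1.89167% = 0.0189167.
While 3.5% of the post-interest balance exceeds €35.00, each month B ← (B·(1+r))·(1 − 0.035), i.e. B shrinks by the factor (1+r)·0.965 = 0.98325.
This holds for months 1–105. Entering month 106 the balance is €970.72; 3.5% of the post-interest balance is now below €35.00, so the flat €35.00 minimum applies from here.
From month 106 a fixed €35.00 at rate r clears €970.72 in 40 more payments. Total: 105 + 40 = 145 months.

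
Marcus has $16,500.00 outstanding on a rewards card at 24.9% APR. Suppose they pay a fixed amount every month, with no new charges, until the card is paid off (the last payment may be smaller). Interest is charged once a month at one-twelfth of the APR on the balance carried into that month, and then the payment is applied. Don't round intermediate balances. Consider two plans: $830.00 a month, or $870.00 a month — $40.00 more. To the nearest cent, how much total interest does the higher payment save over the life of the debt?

Monthly rate r = 24.9%/12 = 2.075% = 0.02075.
At $830.00/mo: n = ⌈−ln(1 − rB₀/P)/ln(1+r)⌉ = 26 payments (last $745.92); total interest = total paid − $16,500.00 = $4,995.92.
At $870.00/mo: 25 payments (last $307.20); total interest $4,687.20.
Interest saved = $4,995.92 − $4,687.20 = $308.72.

$308.72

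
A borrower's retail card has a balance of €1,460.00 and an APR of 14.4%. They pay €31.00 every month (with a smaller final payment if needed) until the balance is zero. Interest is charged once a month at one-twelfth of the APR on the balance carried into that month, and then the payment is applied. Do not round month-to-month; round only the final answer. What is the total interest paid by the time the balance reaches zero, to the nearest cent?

€704.26

Monthly rate r = 14.4%/12 = 1.2% = 0.012.
Payoff takes n = ⌈−ln(1 − rB₀/P)/ln(1+r)⌉ = ⌈69.814⌉ = 70 payments; the last is €25.26.
Total paid = 69·€31.00 + €25.26 = €2,164.26.
Total interest = total paid − principal = €2,164.26 − €1,460.00 = €704.26.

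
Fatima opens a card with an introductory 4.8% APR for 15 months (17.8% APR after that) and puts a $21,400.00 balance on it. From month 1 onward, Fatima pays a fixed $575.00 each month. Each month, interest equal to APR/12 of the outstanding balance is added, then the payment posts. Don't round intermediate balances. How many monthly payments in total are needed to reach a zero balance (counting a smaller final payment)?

46 payments

Promo months 1–15 at r₀ = 4.8%/12 = 0.004; months 16+ at r₁ = 17.8%/12 = 0.0148333.
After month 15: iterate B ← B·(1+r₀) − $575.00 for 15 months → $13,849.85.
Then at r₁ with $575.00/mo: n₂ = −ln(1 − r₁·B/P)/ln(1+r₁) ≈ 30.02 → 31 more payments.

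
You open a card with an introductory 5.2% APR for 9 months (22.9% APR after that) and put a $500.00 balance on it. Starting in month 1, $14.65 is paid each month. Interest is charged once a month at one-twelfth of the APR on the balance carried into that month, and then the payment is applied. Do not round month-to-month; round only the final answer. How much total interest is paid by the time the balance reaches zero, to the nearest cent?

$172.76

Promo months 1–9 at r₀ = 5.2%/12 = 0.00433333; months 10+ at r₁ = 22.9%/12 = 0.0190833.
After month 9: iterate B ← B·(1+r₀) − $14.65 for 9 months → $385.68.
Then at r₁ with $14.65/mo: n₂ = −ln(1 − r₁·B/P)/ln(1+r₁) ≈ 36.92 → 37 more payments.
Total paid = 45·$14.65 + $13.51 = $672.76; interest = $672.76 − $500.00 = $172.76.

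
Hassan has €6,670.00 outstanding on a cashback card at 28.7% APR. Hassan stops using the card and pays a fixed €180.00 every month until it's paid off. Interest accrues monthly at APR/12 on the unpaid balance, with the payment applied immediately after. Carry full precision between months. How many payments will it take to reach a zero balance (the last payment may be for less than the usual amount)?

Monthly rate r = 28.7%/12 = 2.39167% = 0.0239167.
Recurrence: B ← B·(1+r) − €180.00.
Month 1: interest €159.52; balance after payment €6,649.52.
Month 2: interest €159.03; balance after payment €6,628.56.
Closed form: n = −ln(1 − rB₀/P)/ln(1+r) = −ln(0.11375)/ln(1.02392) ≈ 91.969, so the balance reaches zero during payment 92.

92 payments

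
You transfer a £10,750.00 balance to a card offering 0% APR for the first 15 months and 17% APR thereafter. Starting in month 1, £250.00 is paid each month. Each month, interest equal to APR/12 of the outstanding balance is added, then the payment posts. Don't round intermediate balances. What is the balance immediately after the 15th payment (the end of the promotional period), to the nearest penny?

Promo months 1–15 at r₀ = 0%/12 = 0; months 16+ at r₁ = 17%/12 = 0.0141667.
After month 15 (no interest yet): B = £10,750.00 − 15·£250.00 = £7,000.00.

£7,000.00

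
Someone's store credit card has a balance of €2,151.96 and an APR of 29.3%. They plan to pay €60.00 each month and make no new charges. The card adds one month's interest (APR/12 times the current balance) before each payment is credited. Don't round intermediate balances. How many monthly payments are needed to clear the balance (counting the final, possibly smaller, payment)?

87 months

Monthly rate r = 29.3%/12 = 2.44167% = 0.0244167.
Recurrence: B ← B·(1+r) − €60.00.
Month 1: interest €52.54; balance after payment €2,144.50.
Month 2: interest €52.36; balance after payment €2,136.87.
Closed form: n = −ln(1 − rB₀/P)/ln(1+r) = −ln(0.12427)/ln(1.02442) ≈ 86.443, so the balance reaches zero during payment 87.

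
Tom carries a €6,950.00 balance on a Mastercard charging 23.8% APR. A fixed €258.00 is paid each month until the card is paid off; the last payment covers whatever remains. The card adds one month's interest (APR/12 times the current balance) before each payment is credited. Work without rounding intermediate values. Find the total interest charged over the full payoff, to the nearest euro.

€3,089

Monthly rate r = 23.8%/12 = 1.98333% = 0.0198333.
Payoff takes n = ⌈−ln(1 − rB₀/P)/ln(1+r)⌉ = ⌈38.909⌉ = 39 payments; the last is €234.82.
Total paid = 38·€258.00 + €234.82 = €10,038.82.
Total interest = total paid − principal = €10,038.82 − €6,950.00 = €3,088.82.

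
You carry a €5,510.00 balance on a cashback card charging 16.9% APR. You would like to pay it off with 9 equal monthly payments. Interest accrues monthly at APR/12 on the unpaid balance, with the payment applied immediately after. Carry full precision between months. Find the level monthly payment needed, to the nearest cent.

€656.14

Monthly rate r = 16.9%/12 = 1.40833% = 0.0140833.
Level-payment amortization: P = B₀·r / (1 − (1+r)^(−n)) = 5510.00·0.0140833 / (1 − 1.01408^(−9)).
Denominator 1 − (1+r)^(−9) = 0.118266798.
P = 77.5992 / 0.118266798 ≈ 656.14.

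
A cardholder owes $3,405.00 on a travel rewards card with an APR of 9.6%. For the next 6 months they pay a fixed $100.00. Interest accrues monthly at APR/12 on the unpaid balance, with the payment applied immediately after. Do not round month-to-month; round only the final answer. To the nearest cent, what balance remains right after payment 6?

$2,959.62

Monthly rate r = 9.6%/12 = 0.8% = 0.008.
Each month: B ← B·(1+r) − $100.00.
Month 1: interest $27.24; balance after payment $3,332.24.
Month 2: interest $26.66; balance after payment $3,258.90.
Month 3: interest $26.07; balance after payment $3,184.97.
Month 4: interest $25.48; balance after payment $3,110.45.
Month 5: interest $24.88; balance after payment $3,035.33.
Month 6: interest $24.28; balance after payment $2,959.62.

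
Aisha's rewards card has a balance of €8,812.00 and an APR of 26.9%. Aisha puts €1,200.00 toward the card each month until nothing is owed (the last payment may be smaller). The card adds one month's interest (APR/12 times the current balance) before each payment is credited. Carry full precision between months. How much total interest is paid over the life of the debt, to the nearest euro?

Monthly rate r = 26.9%/12 = 2.24167% = 0.0224167.
Payoff takes n = ⌈−ln(1 − rB₀/P)/ln(1+r)⌉ = ⌈8.113⌉ = 9 payments; the last is €137.06.
Total paid = 8·€1,200.00 + €137.06 = €9,737.06.
Total interest = total paid − principal = €9,737.06 − €8,812.00 = €925.06.

€925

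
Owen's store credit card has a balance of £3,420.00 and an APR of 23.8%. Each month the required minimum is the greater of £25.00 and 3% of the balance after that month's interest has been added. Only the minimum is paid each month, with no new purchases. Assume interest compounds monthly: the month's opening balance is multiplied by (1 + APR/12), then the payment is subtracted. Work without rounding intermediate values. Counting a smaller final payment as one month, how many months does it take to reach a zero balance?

Monthly rate r = 23.8%/12 = 1.98333% = 0.0198333.
While 3% of the post-interest balance exceeds £25.00, each month B ← (B·(1+r))·(1 − 0.03), i.e. B shrinks by the factor (1+r)·0.97 = 0.98924.
This holds for months 1–133. Entering month 134 the balance is £811.06; 3% of the post-interest balance is now below £25.00, so the flat £25.00 minimum applies from here.
From month 134 a fixed £25.00 at rate r clears £811.06 in 53 more payments. Total: 133 + 53 = 186 months.

186 months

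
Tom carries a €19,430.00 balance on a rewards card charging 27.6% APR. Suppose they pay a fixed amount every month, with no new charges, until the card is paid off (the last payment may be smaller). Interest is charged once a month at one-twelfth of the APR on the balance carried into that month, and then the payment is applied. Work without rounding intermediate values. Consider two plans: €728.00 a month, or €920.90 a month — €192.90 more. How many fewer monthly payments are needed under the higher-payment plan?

Monthly rate r = 27.6%/12 = 2.3% = 0.023.
At €728.00/mo: n = ⌈−ln(1 − rB₀/P)/ln(1+r)⌉ = 42 payments (last €616.91); total interest = total paid − €19,430.00 = €11,034.91.
At €920.90/mo: 30 payments (last €191.16); total interest €7,467.26.
Payments saved = 42 − 30 = 12.

12 fewer payments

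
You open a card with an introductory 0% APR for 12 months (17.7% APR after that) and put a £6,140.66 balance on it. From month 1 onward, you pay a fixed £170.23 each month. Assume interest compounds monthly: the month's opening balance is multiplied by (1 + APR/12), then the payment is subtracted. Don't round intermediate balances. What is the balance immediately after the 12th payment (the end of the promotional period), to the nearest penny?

Promo months 1–12 at r₀ = 0%/12 = 0; months 13+ at r₁ = 17.7%/12 = 0.01475.
After month 12 (no interest yet): B = £6,140.66 − 12·£170.23 = £4,097.90.

£4,097.90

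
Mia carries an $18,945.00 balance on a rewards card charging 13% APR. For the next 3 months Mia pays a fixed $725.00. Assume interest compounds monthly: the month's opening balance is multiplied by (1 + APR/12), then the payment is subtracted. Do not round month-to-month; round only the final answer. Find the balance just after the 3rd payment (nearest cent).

Monthly rate r = 13%/12 = 1.08333% = 0.0108333.
Each month: B ← B·(1+r) − $725.00.
Month 1: interest $205.24; balance after payment $18,425.24.
Month 2: interest $199.61; balance after payment $17,899.84.
Month 3: interest $193.91; balance after payment $17,368.76.

$17,368.76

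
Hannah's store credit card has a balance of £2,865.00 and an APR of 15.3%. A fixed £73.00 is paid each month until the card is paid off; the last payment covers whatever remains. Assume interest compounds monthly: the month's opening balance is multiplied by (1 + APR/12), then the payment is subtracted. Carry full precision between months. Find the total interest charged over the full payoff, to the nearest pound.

£1,133

Monthly rate r = 15.3%/12 = 1.275% = 0.01275.
Payoff takes n = ⌈−ln(1 − rB₀/P)/ln(1+r)⌉ = ⌈54.773⌉ = 55 payments; the last is £56.48.
Total paid = 54·£73.00 + £56.48 = £3,998.48.
Total interest = total paid − principal = £3,998.48 − £2,865.00 = £1,133.48.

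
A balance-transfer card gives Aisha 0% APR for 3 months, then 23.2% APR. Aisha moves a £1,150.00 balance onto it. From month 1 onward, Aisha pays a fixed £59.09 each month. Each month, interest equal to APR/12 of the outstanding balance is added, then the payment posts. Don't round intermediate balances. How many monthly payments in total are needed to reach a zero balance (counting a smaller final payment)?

Promo months 1–3 at r₀ = 0%/12 = 0; months 4+ at r₁ = 23.2%/12 = 0.0193333.
After month 3 (no interest yet): B = £1,150.00 − 3·£59.09 = £972.73.
Then at r₁ with £59.09/mo: n₂ = −ln(1 − r₁·B/P)/ln(1+r₁) ≈ 20.01 → 21 more payments.

24 payments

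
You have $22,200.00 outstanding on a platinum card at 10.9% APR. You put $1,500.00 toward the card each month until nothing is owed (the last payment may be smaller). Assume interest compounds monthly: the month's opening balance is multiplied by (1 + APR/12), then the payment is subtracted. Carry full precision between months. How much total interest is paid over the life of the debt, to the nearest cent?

Monthly rate r = 10.9%/12 = 0.908333% = 0.00908333.
Payoff takes n = ⌈−ln(1 − rB₀/P)/ln(1+r)⌉ = ⌈15.966⌉ = 16 payments; the last is $1,449.40.
Total paid = 15·$1,500.00 + $1,449.40 = $23,949.40.
Total interest = total paid − principal = $23,949.40 − $22,200.00 = $1,749.40.

$1,749.40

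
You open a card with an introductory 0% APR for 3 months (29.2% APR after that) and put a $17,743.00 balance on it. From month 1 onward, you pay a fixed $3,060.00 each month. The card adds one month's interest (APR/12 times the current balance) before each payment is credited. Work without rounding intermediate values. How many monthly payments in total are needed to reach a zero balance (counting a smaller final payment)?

Promo months 1–3 at r₀ = 0%/12 = 0; months 4+ at r₁ = 29.2%/12 = 0.0243333.
After month 3 (no interest yet): B = $17,743.00 − 3·$3,060.00 = $8,563.00.
Then at r₁ with $3,060.00/mo: n₂ = −ln(1 − r₁·B/P)/ln(1+r₁) ≈ 2.93 → 3 more payments.

6 months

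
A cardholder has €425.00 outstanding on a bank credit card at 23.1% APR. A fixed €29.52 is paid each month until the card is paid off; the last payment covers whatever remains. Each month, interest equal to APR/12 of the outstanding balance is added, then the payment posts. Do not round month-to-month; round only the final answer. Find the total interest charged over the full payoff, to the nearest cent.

€77.47

Monthly rate r = 23.1%/12 = 1.925% = 0.01925.
Payoff takes n = ⌈−ln(1 − rB₀/P)/ln(1+r)⌉ = ⌈17.021⌉ = 18 payments; the last is €0.63.
Total paid = 17·€29.52 + €0.63 = €502.47.
Total interest = total paid − principal = €502.47 − €425.00 = €77.47.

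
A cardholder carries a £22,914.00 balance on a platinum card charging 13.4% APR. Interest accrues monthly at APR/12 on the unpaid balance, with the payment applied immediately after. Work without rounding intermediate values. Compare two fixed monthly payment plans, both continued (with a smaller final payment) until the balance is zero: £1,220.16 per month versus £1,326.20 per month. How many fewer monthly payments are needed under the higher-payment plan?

Monthly rate r = 13.4%/12 = 1.11667% = 0.0111667.
At £1,220.16/mo: n = ⌈−ln(1 − rB₀/P)/ln(1+r)⌉ = 22 payments (last £237.07); total interest = total paid − £22,914.00 = £2,946.43.
At £1,326.20/mo: 20 payments (last £403.15); total interest £2,686.95.
Payments saved = 22 − 20 = 2.

2 fewer payments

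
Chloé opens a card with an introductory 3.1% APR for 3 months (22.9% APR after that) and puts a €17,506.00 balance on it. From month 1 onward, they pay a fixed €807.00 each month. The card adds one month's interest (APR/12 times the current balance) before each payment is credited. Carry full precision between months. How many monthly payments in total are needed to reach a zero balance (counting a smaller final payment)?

27 payments

Promo months 1–3 at r₀ = 3.1%/12 = 0.00258333; months 4+ at r₁ = 22.9%/12 = 0.0190833.
After month 3: iterate B ← B·(1+r₀) − €807.00 for 3 months → €15,214.76.
Then at r₁ with €807.00/mo: n₂ = −ln(1 − r₁·B/P)/ln(1+r₁) ≈ 23.59 → 24 more payments.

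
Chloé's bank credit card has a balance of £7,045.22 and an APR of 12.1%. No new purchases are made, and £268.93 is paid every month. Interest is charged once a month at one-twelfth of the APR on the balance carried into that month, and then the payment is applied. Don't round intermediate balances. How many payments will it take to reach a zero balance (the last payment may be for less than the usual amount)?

31 payments

Monthly rate r = 12.1%/12 = 1.00833% = 0.0100833.
Recurrence: B ← B·(1+r) − £268.93.
Month 1: interest £71.04; balance after payment £6,847.33.
Month 2: interest £69.04; balance after payment £6,647.44.
Closed form: n = −ln(1 − rB₀/P)/ln(1+r) = −ln(0.73584)/ln(1.01008) ≈ 30.573, so the balance reaches zero during payment 31.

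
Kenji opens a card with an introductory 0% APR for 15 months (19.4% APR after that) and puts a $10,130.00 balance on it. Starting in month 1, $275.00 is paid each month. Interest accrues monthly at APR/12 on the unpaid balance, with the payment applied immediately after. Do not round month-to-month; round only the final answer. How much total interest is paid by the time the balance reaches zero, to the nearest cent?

$1,462.00

Promo months 1–15 at r₀ = 0%/12 = 0; months 16+ at r₁ = 19.4%/12 = 0.0161667.
After month 15 (no interest yet): B = $10,130.00 − 15·$275.00 = $6,005.00.
Then at r₁ with $275.00/mo: n₂ = −ln(1 − r₁·B/P)/ln(1+r₁) ≈ 27.15 → 28 more payments.
Total paid = 42·$275.00 + $42.00 = $11,592.00; interest = $11,592.00 − $10,130.00 = $1,462.00.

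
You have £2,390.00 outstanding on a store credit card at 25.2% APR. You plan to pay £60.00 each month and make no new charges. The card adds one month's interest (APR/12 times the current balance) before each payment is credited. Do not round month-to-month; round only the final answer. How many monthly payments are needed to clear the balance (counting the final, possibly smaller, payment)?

88 payments

Monthly rate r = 25.2%/12 = 2.1% = 0.021.
Recurrence: B ← B·(1+r) − £60.00.
Month 1: interest £50.19; balance after payment £2,380.19.
Month 2: interest £49.98; balance after payment £2,370.17.
Closed form: n = −ln(1 − rB₀/P)/ln(1+r) = −ln(0.1635)/ln(1.021) ≈ 87.138, so the balance reaches zero during payment 88.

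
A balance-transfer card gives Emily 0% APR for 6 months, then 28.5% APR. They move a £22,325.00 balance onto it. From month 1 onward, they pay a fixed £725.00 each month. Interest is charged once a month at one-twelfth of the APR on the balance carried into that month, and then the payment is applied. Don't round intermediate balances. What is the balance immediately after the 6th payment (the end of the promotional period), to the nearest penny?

Promo months 1–6 at r₀ = 0%/12 = 0; months 7+ at r₁ = 28.5%/12 = 0.02375.
After month 6 (no interest yet): B = £22,325.00 − 6·£725.00 = £17,975.00.

£17,975.00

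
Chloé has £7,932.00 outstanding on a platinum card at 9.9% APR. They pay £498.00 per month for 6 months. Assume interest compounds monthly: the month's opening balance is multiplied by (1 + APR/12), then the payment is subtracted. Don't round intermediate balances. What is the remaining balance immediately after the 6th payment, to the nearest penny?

£5,282.51

Monthly rate r = 9.9%/12 = 0.825% = 0.00825.
Each month: B ← B·(1+r) − £498.00.
Month 1: interest £65.44; balance after payment £7,499.44.
Month 2: interest £61.87; balance after payment £7,063.31.
Month 3: interest £58.27; balance after payment £6,623.58.
Month 4: interest £54.64; balance after payment £6,180.23.
Month 5: interest £50.99; balance after payment £5,733.21.
Month 6: interest £47.30; balance after payment £5,282.51.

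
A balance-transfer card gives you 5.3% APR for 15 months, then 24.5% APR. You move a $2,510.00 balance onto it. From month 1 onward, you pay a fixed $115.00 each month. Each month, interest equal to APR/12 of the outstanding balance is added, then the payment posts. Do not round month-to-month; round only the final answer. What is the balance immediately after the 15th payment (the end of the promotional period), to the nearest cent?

$902.16

Promo months 1–15 at r₀ = 5.3%/12 = 0.00441667; months 16+ at r₁ = 24.5%/12 = 0.0204167.
After month 15: iterate B ← B·(1+r₀) − $115.00 for 15 months → $902.16.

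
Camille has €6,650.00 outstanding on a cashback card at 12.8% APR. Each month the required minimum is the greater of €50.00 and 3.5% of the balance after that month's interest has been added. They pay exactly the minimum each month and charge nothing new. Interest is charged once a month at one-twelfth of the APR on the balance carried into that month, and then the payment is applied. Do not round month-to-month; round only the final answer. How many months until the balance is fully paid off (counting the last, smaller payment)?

96 months

Monthly rate r = 12.8%/12 = 1.06667% = 0.0106667.
While 3.5% of the post-interest balance exceeds €50.00, each month B ← (B·(1+r))·(1 − 0.035), i.e. B shrinks by the factor (1+r)·0.965 = 0.97529.
This holds for months 1–62. Entering month 63 the balance is €1,409.96; 3.5% of the post-interest balance is now below €50.00, so the flat €50.00 minimum applies from here.
From month 63 a fixed €50.00 at rate r clears €1,409.96 in 34 more payments. Total: 62 + 34 = 96 months.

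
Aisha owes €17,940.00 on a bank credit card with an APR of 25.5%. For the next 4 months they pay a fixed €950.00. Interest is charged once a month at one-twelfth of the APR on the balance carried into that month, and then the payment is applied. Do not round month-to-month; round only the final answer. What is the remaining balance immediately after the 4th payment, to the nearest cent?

Monthly rate r = 25.5%/12 = 2.125% = 0.02125.
Each month: B ← B·(1+r) − €950.00.
Month 1: interest €381.23; balance after payment €17,371.22.
Month 2: interest €369.14; balance after payment €16,790.36.
Month 3: interest €356.80; balance after payment €16,197.16.
Month 4: interest €344.19; balance after payment €15,591.35.

€15,591.35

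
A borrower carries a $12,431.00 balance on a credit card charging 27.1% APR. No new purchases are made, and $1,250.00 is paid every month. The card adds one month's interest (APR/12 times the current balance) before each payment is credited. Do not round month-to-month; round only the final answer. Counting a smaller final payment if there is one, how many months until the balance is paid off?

12 payments

Monthly rate r = 27.1%/12 = 2.25833% = 0.0225833.
Recurrence: B ← B·(1+r) − $1,250.00.
Month 1: interest $280.73; balance after payment $11,461.73.
Month 2: interest $258.84; balance after payment $10,470.58.
Closed form: n = −ln(1 − rB₀/P)/ln(1+r) = −ln(0.77541)/ln(1.02258) ≈ 11.390, so the balance reaches zero during payment 12.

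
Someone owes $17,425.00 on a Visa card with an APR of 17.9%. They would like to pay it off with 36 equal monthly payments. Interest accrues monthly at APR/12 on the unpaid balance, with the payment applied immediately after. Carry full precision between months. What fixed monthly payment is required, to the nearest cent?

Monthly rate r = 17.9%/12 = 1.49167% = 0.0149167.
Level-payment amortization: P = B₀·r / (1 − (1+r)^(−n)) = 17425.00·0.0149167 / (1 − 1.01492^(−36)).
Denominator 1 − (1+r)^(−36) = 0.413178306.
P = 259.923 / 0.413178306 ≈ 629.08.

$629.08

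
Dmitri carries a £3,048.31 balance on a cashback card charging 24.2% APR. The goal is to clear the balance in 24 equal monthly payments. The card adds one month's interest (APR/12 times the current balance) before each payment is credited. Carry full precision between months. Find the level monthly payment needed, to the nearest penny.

£161.47

Monthly rate r = 24.2%/12 = 2.01667% = 0.0201667.
Level-payment amortization: P = B₀·r / (1 − (1+r)^(−n)) = 3048.31·0.0201667 / (1 − 1.02017^(−24)).
Denominator 1 − (1+r)^(−24) = 0.380711663.
P = 61.4743 / 0.380711663 ≈ 161.47.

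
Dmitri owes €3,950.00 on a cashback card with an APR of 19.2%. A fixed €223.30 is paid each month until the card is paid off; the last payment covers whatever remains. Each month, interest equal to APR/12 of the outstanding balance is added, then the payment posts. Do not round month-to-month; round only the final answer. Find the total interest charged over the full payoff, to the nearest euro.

€731

Monthly rate r = 19.2%/12 = 1.6% = 0.016.
Payoff takes n = ⌈−ln(1 − rB₀/P)/ln(1+r)⌉ = ⌈20.961⌉ = 21 payments; the last is €214.61.
Total paid = 20·€223.30 + €214.61 = €4,680.61.
Total interest = total paid − principal = €4,680.61 − €3,950.00 = €730.61.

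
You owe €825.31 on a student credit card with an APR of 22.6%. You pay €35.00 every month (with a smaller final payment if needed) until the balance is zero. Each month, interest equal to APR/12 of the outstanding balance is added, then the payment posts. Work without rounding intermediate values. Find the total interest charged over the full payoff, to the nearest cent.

€276.19

Monthly rate r = 22.6%/12 = 1.88333% = 0.0188333.
Payoff takes n = ⌈−ln(1 − rB₀/P)/ln(1+r)⌉ = ⌈31.469⌉ = 32 payments; the last is €16.50.
Total paid = 31·€35.00 + €16.50 = €1,101.50.
Total interest = total paid − principal = €1,101.50 − €825.31 = €276.19.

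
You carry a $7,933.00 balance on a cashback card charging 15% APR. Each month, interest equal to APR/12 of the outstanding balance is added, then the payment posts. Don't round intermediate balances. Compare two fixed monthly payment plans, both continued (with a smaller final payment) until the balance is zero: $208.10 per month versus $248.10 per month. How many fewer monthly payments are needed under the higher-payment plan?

Monthly rate r = 15%/12 = 1.25% = 0.0125.
At $208.10/mo: n = ⌈−ln(1 − rB₀/P)/ln(1+r)⌉ = 53 payments (last $21.45); total interest = total paid − $7,933.00 = $2,909.65.
At $248.10/mo: 42 payments (last $19.72); total interest $2,258.82.
Payments saved = 53 − 42 = 11.

11 fewer payments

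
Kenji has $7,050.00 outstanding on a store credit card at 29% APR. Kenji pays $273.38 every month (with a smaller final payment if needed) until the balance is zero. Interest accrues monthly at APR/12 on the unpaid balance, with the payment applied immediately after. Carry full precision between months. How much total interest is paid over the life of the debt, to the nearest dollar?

$4,125

Monthly rate r = 29%/12 = 2.41667% = 0.0241667.
Payoff takes n = ⌈−ln(1 − rB₀/P)/ln(1+r)⌉ = ⌈40.876⌉ = 41 payments; the last is $239.79.
Total paid = 40·$273.38 + $239.79 = $11,174.99.
Total interest = total paid − principal = $11,174.99 − $7,050.00 = $4,124.99.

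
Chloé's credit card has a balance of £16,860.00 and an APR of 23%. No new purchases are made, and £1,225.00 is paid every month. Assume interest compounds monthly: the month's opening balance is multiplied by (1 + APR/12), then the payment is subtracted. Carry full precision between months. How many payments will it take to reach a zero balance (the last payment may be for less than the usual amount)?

Monthly rate r = 23%/12 = 1.91667% = 0.0191667.
Recurrence: B ← B·(1+r) − £1,225.00.
Month 1: interest £323.15; balance after payment £15,958.15.
Month 2: interest £305.86; balance after payment £15,039.01.
Closed form: n = −ln(1 − rB₀/P)/ln(1+r) = −ln(0.7362)/ln(1.01917) ≈ 16.131, so the balance reaches zero during payment 17.

17 months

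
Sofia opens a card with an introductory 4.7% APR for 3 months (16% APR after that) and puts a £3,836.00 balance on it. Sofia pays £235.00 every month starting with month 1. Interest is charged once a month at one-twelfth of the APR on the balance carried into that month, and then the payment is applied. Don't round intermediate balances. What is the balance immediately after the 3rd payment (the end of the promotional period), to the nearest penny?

Promo months 1–3 at r₀ = 4.7%/12 = 0.00391667; months 4+ at r₁ = 16%/12 = 0.0133333.
After month 3: iterate B ← B·(1+r₀) − £235.00 for 3 months → £3,173.48.

£3,173.48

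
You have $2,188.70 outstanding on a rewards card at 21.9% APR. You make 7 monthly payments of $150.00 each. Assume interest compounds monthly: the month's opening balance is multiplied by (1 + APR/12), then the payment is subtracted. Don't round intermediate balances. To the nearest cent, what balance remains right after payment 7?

Monthly rate r = 21.9%/12 = 1.825% = 0.01825.
Each month: B ← B·(1+r) − $150.00.
Month 1: interest $39.94; balance after payment $2,078.64.
Month 2: interest $37.94; balance after payment $1,966.58.
Month 3: interest $35.89; balance after payment $1,852.47.
Month 4: interest $33.81; balance after payment $1,736.28.
Month 5: interest $31.69; balance after payment $1,617.96.
Month 6: interest $29.53; balance after payment $1,497.49.
Month 7: interest $27.33; balance after payment $1,374.82.

$1,374.82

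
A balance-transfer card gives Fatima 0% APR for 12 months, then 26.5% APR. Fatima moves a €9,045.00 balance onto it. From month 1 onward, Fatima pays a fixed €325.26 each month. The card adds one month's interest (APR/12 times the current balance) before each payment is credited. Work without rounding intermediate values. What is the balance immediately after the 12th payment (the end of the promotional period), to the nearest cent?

Promo months 1–12 at r₀ = 0%/12 = 0; months 13+ at r₁ = 26.5%/12 = 0.0220833.
After month 12 (no interest yet): B = €9,045.00 − 12·€325.26 = €5,141.88.

€5,141.88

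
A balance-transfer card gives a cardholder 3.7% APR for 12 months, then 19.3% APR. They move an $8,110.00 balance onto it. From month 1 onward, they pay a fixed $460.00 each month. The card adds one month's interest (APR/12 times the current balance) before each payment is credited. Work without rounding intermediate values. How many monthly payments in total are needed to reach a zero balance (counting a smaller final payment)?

Promo months 1–12 at r₀ = 3.7%/12 = 0.00308333; months 13+ at r₁ = 19.3%/12 = 0.0160833.
After month 12: iterate B ← B·(1+r₀) − $460.00 for 12 months → $2,800.63.
Then at r₁ with $460.00/mo: n₂ = −ln(1 − r₁·B/P)/ln(1+r₁) ≈ 6.46 → 7 more payments.

19 payments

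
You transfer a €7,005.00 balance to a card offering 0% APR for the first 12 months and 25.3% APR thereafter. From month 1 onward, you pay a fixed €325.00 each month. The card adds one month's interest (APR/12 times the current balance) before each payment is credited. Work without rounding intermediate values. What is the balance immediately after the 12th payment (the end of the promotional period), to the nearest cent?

€3,105.00

Promo months 1–12 at r₀ = 0%/12 = 0; months 13+ at r₁ = 25.3%/12 = 0.0210833.
After month 12 (no interest yet): B = €7,005.00 − 12·€325.00 = €3,105.00.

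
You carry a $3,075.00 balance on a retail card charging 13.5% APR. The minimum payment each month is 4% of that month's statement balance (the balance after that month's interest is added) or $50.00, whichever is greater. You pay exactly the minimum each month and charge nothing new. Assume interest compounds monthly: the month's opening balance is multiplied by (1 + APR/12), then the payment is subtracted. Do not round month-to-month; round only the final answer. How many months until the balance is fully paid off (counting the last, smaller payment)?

Monthly rate r = 13.5%/12 = 1.125% = 0.01125.
While 4% of the post-interest balance exceeds $50.00, each month B ← (B·(1+r))·(1 − 0.04), i.e. B shrinks by the factor (1+r)·0.96 = 0.9708.
This holds for months 1–31. Entering month 32 the balance is $1,227.07; 4% of the post-interest balance is now below $50.00, so the flat $50.00 minimum applies from here.
From month 32 a fixed $50.00 at rate r clears $1,227.07 in 29 more payments. Total: 31 + 29 = 60 months.

60 months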